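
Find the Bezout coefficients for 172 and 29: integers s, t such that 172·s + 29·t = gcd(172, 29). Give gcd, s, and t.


Euclidean algorithm on (172, 29) — divide until remainder is 0:
  172 = 5 · 29 + 27
  29 = 1 · 27 + 2
  27 = 13 · 2 + 1
  2 = 2 · 1 + 0
gcd(172, 29) = 1.
Track Bezout coefficients alongside the remainders: start with r₀ = 172 = a·1 + b·0 (s = 1, t = 0) and r₁ = 29 = a·0 + b·1 (s = 0, t = 1); each new remainder r_{k+1} = r_{k-1} − q_k·r_k inherits s_{k+1} = s_{k-1} − q_k·s_k, t_{k+1} = t_{k-1} − q_k·t_k, so r_k = a·s_k + b·t_k at every step:
  q = 5: r = 27, s = 1 − 5·0 = 1, t = 0 − 5·1 = -5  (check: 172·1 + 29·(-5) = 27)
  q = 1: r = 2, s = 0 − 1·1 = -1, t = 1 − 1·(-5) = 6  (check: 172·(-1) + 29·6 = 2)
  q = 13: r = 1, s = 1 − 13·(-1) = 14, t = -5 − 13·6 = -83  (check: 172·14 + 29·(-83) = 1)
The row with r = 1 (the gcd) gives the Bezout coefficients s = 14, t = -83.
Result: 172 · (14) + 29 · (-83) = 1.

gcd(172, 29) = 1; s = 14, t = -83 (check: 172·14 + 29·(-83) = 1).


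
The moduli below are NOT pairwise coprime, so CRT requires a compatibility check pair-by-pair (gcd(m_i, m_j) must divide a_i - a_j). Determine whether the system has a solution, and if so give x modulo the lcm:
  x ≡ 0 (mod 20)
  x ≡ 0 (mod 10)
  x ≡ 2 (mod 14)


Moduli 20, 10, 14 are not pairwise coprime, so CRT works modulo lcm(m_i) when all pairwise compatibility conditions hold.
Pairwise compatibility: gcd(m_i, m_j) must divide a_i - a_j for every pair.
Merge one congruence at a time:
  Start: x ≡ 0 (mod 20).
  Combine with x ≡ 0 (mod 10): gcd(20, 10) = 10; 0 - 0 = 0, which IS divisible by 10, so compatible.
    Write x = 0 + 20·t and substitute into x ≡ 0 (mod 10): 20·t ≡ 0 − 0 = 0 (mod 10).
    Divide the congruence (and modulus) by g = 10: 2·t ≡ 0 (mod 1).
    Modulo 1 every t works; take t = 0.
    Then x = 0 + 20·0 = 0, valid modulo lcm(20, 10) = 20: x ≡ 0 (mod 20).
  Combine with x ≡ 2 (mod 14): gcd(20, 14) = 2; 2 - 0 = 2, which IS divisible by 2, so compatible.
    Write x = 0 + 20·t and substitute into x ≡ 2 (mod 14): 20·t ≡ 2 − 0 = 2 (mod 14).
    Divide the congruence (and modulus) by g = 2: 10·t ≡ 1 (mod 7).
    Reduce coefficients mod 7: 3·t ≡ 1 (mod 7).
    The inverse of 3 mod 7 is 5 (since 3·5 = 15 = 2·7 + 1), so t ≡ 5·1 = 5 ≡ 5 (mod 7).
    Then x = 0 + 20·5 = 100, valid modulo lcm(20, 14) = 140: x ≡ 100 (mod 140).
Verify: 100 mod 20 = 0, 100 mod 10 = 0, 100 mod 14 = 2.

x ≡ 100 (mod 140).


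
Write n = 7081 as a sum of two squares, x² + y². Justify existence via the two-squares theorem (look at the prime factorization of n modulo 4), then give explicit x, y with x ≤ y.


Step 1: Factor n = 7081 = 73 · 97.
Step 2: Check the mod-4 condition on each prime factor: 73 ≡ 1 (mod 4), exponent 1; 97 ≡ 1 (mod 4), exponent 1.
All primes ≡ 3 (mod 4) appear to even exponent (or don't appear), so by the two-squares theorem n IS expressible as a sum of two squares.
Step 3: Build a representation. Here n = 73 · 97 is a product of primes ≡ 1 (mod 4). Each prime p ≡ 1 (mod 4) is itself a sum of two squares; find a² by testing p − a² for a perfect square:
  73: 73 − 1² = 72, 73 − 2² = 69, 73 − 3² = 64 = 8² ⇒ 73 = 3² + 8².
  97: 97 − 1² = 96, 97 − 2² = 93, 97 − 3² = 88, 97 − 4² = 81 = 9² ⇒ 97 = 4² + 9².
  Combine using the Brahmagupta–Fibonacci identity (a² + b²)(c² + d²) = (ac − bd)² + (ad + bc)² = (ac + bd)² + (ad − bc)²:
  73 · 97 = 7081: from (3² + 8²)(4² + 9²), take (3·4 − 8·9, 3·9 + 8·4) = (12 − 72, 27 + 32) = (-60, 59); dropping signs (only squares matter) gives (60, 59); check 60² + 59² = 3600 + 3481 = 7081 ✓.
Step 4: Order so x ≤ y and verify: 59² + 60² = 3481 + 3600 = 7081 = n. ✓

n = 7081 = 59² + 60² (one valid representation with x ≤ y).


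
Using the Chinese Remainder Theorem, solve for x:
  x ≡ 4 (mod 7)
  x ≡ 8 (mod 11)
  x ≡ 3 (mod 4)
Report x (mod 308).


Moduli 7, 11, 4 are pairwise coprime; by CRT there is a unique solution modulo M = 7 · 11 · 4 = 308.
Solve pairwise, accumulating the modulus:
  Start with x ≡ 4 (mod 7).
  Combine with x ≡ 8 (mod 11): since gcd(7, 11) = 1, we get a unique residue mod 77.
    Write x = 4 + 7·t and substitute into x ≡ 8 (mod 11): 7·t ≡ 8 − 4 = 4 (mod 11).
    The inverse of 7 mod 11 is 8 (since 7·8 = 56 = 5·11 + 1), so t ≡ 8·4 = 32 ≡ 10 (mod 11).
    Then x = 4 + 7·10 = 74, valid modulo lcm(7, 11) = 77: x ≡ 74 (mod 77).
  Combine with x ≡ 3 (mod 4): since gcd(77, 4) = 1, we get a unique residue mod 308.
    Write x = 74 + 77·t and substitute into x ≡ 3 (mod 4): 77·t ≡ 3 − 74 = -71 (mod 4).
    Reduce coefficients mod 4: 1·t ≡ 1 (mod 4).
    So t ≡ 1 (mod 4).
    Then x = 74 + 77·1 = 151, valid modulo lcm(77, 4) = 308: x ≡ 151 (mod 308).
Verify: 151 mod 7 = 4 ✓, 151 mod 11 = 8 ✓, 151 mod 4 = 3 ✓.

x ≡ 151 (mod 308).


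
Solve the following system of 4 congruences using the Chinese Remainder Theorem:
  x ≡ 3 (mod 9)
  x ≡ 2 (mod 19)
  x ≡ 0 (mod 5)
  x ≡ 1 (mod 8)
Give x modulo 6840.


Product of moduli M = 9 · 19 · 5 · 8 = 6840.
Merge one congruence at a time:
  Start: x ≡ 3 (mod 9).
  Combine with x ≡ 2 (mod 19); new modulus lcm = 171.
    Write x = 3 + 9·t and substitute into x ≡ 2 (mod 19): 9·t ≡ 2 − 3 = -1 (mod 19).
    Reduce coefficients mod 19: 9·t ≡ 18 (mod 19).
    The inverse of 9 mod 19 is 17 (since 9·17 = 153 = 8·19 + 1), so t ≡ 17·18 = 306 ≡ 2 (mod 19).
    Then x = 3 + 9·2 = 21, valid modulo lcm(9, 19) = 171: x ≡ 21 (mod 171).
  Combine with x ≡ 0 (mod 5); new modulus lcm = 855.
    Write x = 21 + 171·t and substitute into x ≡ 0 (mod 5): 171·t ≡ 0 − 21 = -21 (mod 5).
    Reduce coefficients mod 5: 1·t ≡ 4 (mod 5).
    So t ≡ 4 (mod 5).
    Then x = 21 + 171·4 = 705, valid modulo lcm(171, 5) = 855: x ≡ 705 (mod 855).
  Combine with x ≡ 1 (mod 8); new modulus lcm = 6840.
    Write x = 705 + 855·t and substitute into x ≡ 1 (mod 8): 855·t ≡ 1 − 705 = -704 (mod 8).
    Reduce coefficients mod 8: 7·t ≡ 0 (mod 8).
    The inverse of 7 mod 8 is 7 (since 7·7 = 49 = 6·8 + 1), so t ≡ 7·0 = 0 ≡ 0 (mod 8).
    Then x = 705 + 855·0 = 705, valid modulo lcm(855, 8) = 6840: x ≡ 705 (mod 6840).
Verify against each original: 705 mod 9 = 3, 705 mod 19 = 2, 705 mod 5 = 0, 705 mod 8 = 1.

x ≡ 705 (mod 6840).


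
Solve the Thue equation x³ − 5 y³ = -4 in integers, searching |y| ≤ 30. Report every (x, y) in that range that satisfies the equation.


The equation is x³ - 5y³ = -4. For fixed y, x³ = 5·y³ − 4, so a solution requires the RHS to be a perfect cube.
Strategy: iterate y from -30 to 30, compute RHS = 5·y³ − 4, and check whether it is a (positive or negative) perfect cube.
Check small values of y:
  y = 0: RHS = -4 is not a perfect cube.
  y = 1: RHS = 1 = (1)³ ⇒ x = 1 works.
  y = -1: RHS = -9 is not a perfect cube.
  y = 2: RHS = 36 is not a perfect cube.
  y = -2: RHS = -44 is not a perfect cube.
  y = 3: RHS = 131 is not a perfect cube.
  y = -3: RHS = -139 is not a perfect cube.
Continuing the search up to |y| = 30 finds no further solutions beyond those listed.
Collected solutions: (1, 1).

Solutions (with |y| ≤ 30): (1, 1).


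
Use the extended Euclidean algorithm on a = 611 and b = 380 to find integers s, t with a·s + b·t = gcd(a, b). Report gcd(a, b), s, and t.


Euclidean algorithm on (611, 380) — divide until remainder is 0:
  611 = 1 · 380 + 231
  380 = 1 · 231 + 149
  231 = 1 · 149 + 82
  149 = 1 · 82 + 67
  82 = 1 · 67 + 15
  67 = 4 · 15 + 7
  15 = 2 · 7 + 1
  7 = 7 · 1 + 0
gcd(611, 380) = 1.
Track Bezout coefficients alongside the remainders: start with r₀ = 611 = a·1 + b·0 (s = 1, t = 0) and r₁ = 380 = a·0 + b·1 (s = 0, t = 1); each new remainder r_{k+1} = r_{k-1} − q_k·r_k inherits s_{k+1} = s_{k-1} − q_k·s_k, t_{k+1} = t_{k-1} − q_k·t_k, so r_k = a·s_k + b·t_k at every step:
  q = 1: r = 231, s = 1 − 1·0 = 1, t = 0 − 1·1 = -1  (check: 611·1 + 380·(-1) = 231)
  q = 1: r = 149, s = 0 − 1·1 = -1, t = 1 − 1·(-1) = 2  (check: 611·(-1) + 380·2 = 149)
  q = 1: r = 82, s = 1 − 1·(-1) = 2, t = -1 − 1·2 = -3  (check: 611·2 + 380·(-3) = 82)
  q = 1: r = 67, s = -1 − 1·2 = -3, t = 2 − 1·(-3) = 5  (check: 611·(-3) + 380·5 = 67)
  q = 1: r = 15, s = 2 − 1·(-3) = 5, t = -3 − 1·5 = -8  (check: 611·5 + 380·(-8) = 15)
  q = 4: r = 7, s = -3 − 4·5 = -23, t = 5 − 4·(-8) = 37  (check: 611·(-23) + 380·37 = 7)
  q = 2: r = 1, s = 5 − 2·(-23) = 51, t = -8 − 2·37 = -82  (check: 611·51 + 380·(-82) = 1)
The row with r = 1 (the gcd) gives the Bezout coefficients s = 51, t = -82.
Result: 611 · (51) + 380 · (-82) = 1.

gcd(611, 380) = 1; s = 51, t = -82 (check: 611·51 + 380·(-82) = 1).


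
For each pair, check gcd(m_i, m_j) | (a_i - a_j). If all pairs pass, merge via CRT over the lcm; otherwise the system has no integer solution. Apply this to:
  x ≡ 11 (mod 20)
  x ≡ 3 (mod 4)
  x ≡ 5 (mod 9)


Moduli 20, 4, 9 are not pairwise coprime, so CRT works modulo lcm(m_i) when all pairwise compatibility conditions hold.
Pairwise compatibility: gcd(m_i, m_j) must divide a_i - a_j for every pair.
Merge one congruence at a time:
  Start: x ≡ 11 (mod 20).
  Combine with x ≡ 3 (mod 4): gcd(20, 4) = 4; 3 - 11 = -8, which IS divisible by 4, so compatible.
    Write x = 11 + 20·t and substitute into x ≡ 3 (mod 4): 20·t ≡ 3 − 11 = -8 (mod 4).
    Divide the congruence (and modulus) by g = 4: 5·t ≡ -2 (mod 1).
    Modulo 1 every t works; take t = 0.
    Then x = 11 + 20·0 = 11, valid modulo lcm(20, 4) = 20: x ≡ 11 (mod 20).
  Combine with x ≡ 5 (mod 9): gcd(20, 9) = 1; 5 - 11 = -6, which IS divisible by 1, so compatible.
    Write x = 11 + 20·t and substitute into x ≡ 5 (mod 9): 20·t ≡ 5 − 11 = -6 (mod 9).
    Reduce coefficients mod 9: 2·t ≡ 3 (mod 9).
    The inverse of 2 mod 9 is 5 (since 2·5 = 10 = 1·9 + 1), so t ≡ 5·3 = 15 ≡ 6 (mod 9).
    Then x = 11 + 20·6 = 131, valid modulo lcm(20, 9) = 180: x ≡ 131 (mod 180).
Verify: 131 mod 20 = 11, 131 mod 4 = 3, 131 mod 9 = 5.

x ≡ 131 (mod 180).


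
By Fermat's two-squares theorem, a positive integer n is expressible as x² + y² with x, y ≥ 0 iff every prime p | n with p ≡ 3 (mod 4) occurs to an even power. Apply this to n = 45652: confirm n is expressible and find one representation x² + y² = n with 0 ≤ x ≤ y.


Step 1: Factor n = 45652 = 2^2 · 101 · 113.
Step 2: Check the mod-4 condition on each prime factor: 2 = 2 (special); 101 ≡ 1 (mod 4), exponent 1; 113 ≡ 1 (mod 4), exponent 1.
All primes ≡ 3 (mod 4) appear to even exponent (or don't appear), so by the two-squares theorem n IS expressible as a sum of two squares.
Step 3: Build a representation. Group n = k² · m with k = 2 and m = 101 · 113 = 11413 (a product of primes ≡ 1 (mod 4)); a representation of m scales to one of n via (k·x)² + (k·y)² = k²(x² + y²). Each prime p ≡ 1 (mod 4) is itself a sum of two squares; find a² by testing p − a² for a perfect square:
  101: 101 − 1² = 100 = 10² ⇒ 101 = 1² + 10².
  113: 113 − 1² = 112, 113 − 2² = 109, 113 − 3² = 104, 113 − 4² = 97, 113 − 5² = 88, 113 − 6² = 77, 113 − 7² = 64 = 8² ⇒ 113 = 7² + 8².
  Combine using the Brahmagupta–Fibonacci identity (a² + b²)(c² + d²) = (ac − bd)² + (ad + bc)² = (ac + bd)² + (ad − bc)²:
  101 · 113 = 11413: from (1² + 10²)(7² + 8²), take (1·7 − 10·8, 1·8 + 10·7) = (7 − 80, 8 + 70) = (-73, 78); dropping signs (only squares matter) gives (73, 78); check 73² + 78² = 5329 + 6084 = 11413 ✓.
  Scale by k = 2: (2·73, 2·78) = (146, 156).
Step 4: Order so x ≤ y and verify: 146² + 156² = 21316 + 24336 = 45652 = n. ✓

n = 45652 = 146² + 156² (one valid representation with x ≤ y).


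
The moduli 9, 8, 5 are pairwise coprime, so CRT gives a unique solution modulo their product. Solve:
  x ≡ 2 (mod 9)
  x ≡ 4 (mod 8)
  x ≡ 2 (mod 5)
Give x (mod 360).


Moduli 9, 8, 5 are pairwise coprime; by CRT there is a unique solution modulo M = 9 · 8 · 5 = 360.
Solve pairwise, accumulating the modulus:
  Start with x ≡ 2 (mod 9).
  Combine with x ≡ 4 (mod 8): since gcd(9, 8) = 1, we get a unique residue mod 72.
    Write x = 2 + 9·t and substitute into x ≡ 4 (mod 8): 9·t ≡ 4 − 2 = 2 (mod 8).
    Reduce coefficients mod 8: 1·t ≡ 2 (mod 8).
    So t ≡ 2 (mod 8).
    Then x = 2 + 9·2 = 20, valid modulo lcm(9, 8) = 72: x ≡ 20 (mod 72).
  Combine with x ≡ 2 (mod 5): since gcd(72, 5) = 1, we get a unique residue mod 360.
    Write x = 20 + 72·t and substitute into x ≡ 2 (mod 5): 72·t ≡ 2 − 20 = -18 (mod 5).
    Reduce coefficients mod 5: 2·t ≡ 2 (mod 5).
    The inverse of 2 mod 5 is 3 (since 2·3 = 6 = 1·5 + 1), so t ≡ 3·2 = 6 ≡ 1 (mod 5).
    Then x = 20 + 72·1 = 92, valid modulo lcm(72, 5) = 360: x ≡ 92 (mod 360).
Verify: 92 mod 9 = 2 ✓, 92 mod 8 = 4 ✓, 92 mod 5 = 2 ✓.

x ≡ 92 (mod 360).


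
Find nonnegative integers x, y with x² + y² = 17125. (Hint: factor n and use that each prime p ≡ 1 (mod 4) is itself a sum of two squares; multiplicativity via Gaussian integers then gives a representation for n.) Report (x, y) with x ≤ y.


Step 1: Factor n = 17125 = 5^3 · 137.
Step 2: Check the mod-4 condition on each prime factor: 5 ≡ 1 (mod 4), exponent 3; 137 ≡ 1 (mod 4), exponent 1.
All primes ≡ 3 (mod 4) appear to even exponent (or don't appear), so by the two-squares theorem n IS expressible as a sum of two squares.
Step 3: Build a representation. Group n = k² · m with k = 5 and m = 5 · 137 = 685 (a product of primes ≡ 1 (mod 4)); a representation of m scales to one of n via (k·x)² + (k·y)² = k²(x² + y²). Each prime p ≡ 1 (mod 4) is itself a sum of two squares; find a² by testing p − a² for a perfect square:
  5: 5 − 1² = 4 = 2² ⇒ 5 = 1² + 2².
  137: 137 − 1² = 136, 137 − 2² = 133, 137 − 3² = 128, 137 − 4² = 121 = 11² ⇒ 137 = 4² + 11².
  Combine using the Brahmagupta–Fibonacci identity (a² + b²)(c² + d²) = (ac − bd)² + (ad + bc)² = (ac + bd)² + (ad − bc)²:
  5 · 137 = 685: from (1² + 2²)(4² + 11²), take (1·4 − 2·11, 1·11 + 2·4) = (4 − 22, 11 + 8) = (-18, 19); dropping signs (only squares matter) gives (18, 19); check 18² + 19² = 324 + 361 = 685 ✓.
  Scale by k = 5: (5·18, 5·19) = (90, 95).
Step 4: Order so x ≤ y and verify: 90² + 95² = 8100 + 9025 = 17125 = n. ✓

n = 17125 = 90² + 95² (one valid representation with x ≤ y).


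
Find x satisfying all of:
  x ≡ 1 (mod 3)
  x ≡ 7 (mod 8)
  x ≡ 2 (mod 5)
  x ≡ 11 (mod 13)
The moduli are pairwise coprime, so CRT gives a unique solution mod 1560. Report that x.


Product of moduli M = 3 · 8 · 5 · 13 = 1560.
Merge one congruence at a time:
  Start: x ≡ 1 (mod 3).
  Combine with x ≡ 7 (mod 8); new modulus lcm = 24.
    Write x = 1 + 3·t and substitute into x ≡ 7 (mod 8): 3·t ≡ 7 − 1 = 6 (mod 8).
    The inverse of 3 mod 8 is 3 (since 3·3 = 9 = 1·8 + 1), so t ≡ 3·6 = 18 ≡ 2 (mod 8).
    Then x = 1 + 3·2 = 7, valid modulo lcm(3, 8) = 24: x ≡ 7 (mod 24).
  Combine with x ≡ 2 (mod 5); new modulus lcm = 120.
    Write x = 7 + 24·t and substitute into x ≡ 2 (mod 5): 24·t ≡ 2 − 7 = -5 (mod 5).
    Reduce coefficients mod 5: 4·t ≡ 0 (mod 5).
    The inverse of 4 mod 5 is 4 (since 4·4 = 16 = 3·5 + 1), so t ≡ 4·0 = 0 ≡ 0 (mod 5).
    Then x = 7 + 24·0 = 7, valid modulo lcm(24, 5) = 120: x ≡ 7 (mod 120).
  Combine with x ≡ 11 (mod 13); new modulus lcm = 1560.
    Write x = 7 + 120·t and substitute into x ≡ 11 (mod 13): 120·t ≡ 11 − 7 = 4 (mod 13).
    Reduce coefficients mod 13: 3·t ≡ 4 (mod 13).
    The inverse of 3 mod 13 is 9 (since 3·9 = 27 = 2·13 + 1), so t ≡ 9·4 = 36 ≡ 10 (mod 13).
    Then x = 7 + 120·10 = 1207, valid modulo lcm(120, 13) = 1560: x ≡ 1207 (mod 1560).
Verify against each original: 1207 mod 3 = 1, 1207 mod 8 = 7, 1207 mod 5 = 2, 1207 mod 13 = 11.

x ≡ 1207 (mod 1560).


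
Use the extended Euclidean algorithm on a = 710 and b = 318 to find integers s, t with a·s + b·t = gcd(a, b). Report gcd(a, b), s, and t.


Euclidean algorithm on (710, 318) — divide until remainder is 0:
  710 = 2 · 318 + 74
  318 = 4 · 74 + 22
  74 = 3 · 22 + 8
  22 = 2 · 8 + 6
  8 = 1 · 6 + 2
  6 = 3 · 2 + 0
gcd(710, 318) = 2.
Track Bezout coefficients alongside the remainders: start with r₀ = 710 = a·1 + b·0 (s = 1, t = 0) and r₁ = 318 = a·0 + b·1 (s = 0, t = 1); each new remainder r_{k+1} = r_{k-1} − q_k·r_k inherits s_{k+1} = s_{k-1} − q_k·s_k, t_{k+1} = t_{k-1} − q_k·t_k, so r_k = a·s_k + b·t_k at every step:
  q = 2: r = 74, s = 1 − 2·0 = 1, t = 0 − 2·1 = -2  (check: 710·1 + 318·(-2) = 74)
  q = 4: r = 22, s = 0 − 4·1 = -4, t = 1 − 4·(-2) = 9  (check: 710·(-4) + 318·9 = 22)
  q = 3: r = 8, s = 1 − 3·(-4) = 13, t = -2 − 3·9 = -29  (check: 710·13 + 318·(-29) = 8)
  q = 2: r = 6, s = -4 − 2·13 = -30, t = 9 − 2·(-29) = 67  (check: 710·(-30) + 318·67 = 6)
  q = 1: r = 2, s = 13 − 1·(-30) = 43, t = -29 − 1·67 = -96  (check: 710·43 + 318·(-96) = 2)
The row with r = 2 (the gcd) gives the Bezout coefficients s = 43, t = -96.
Result: 710 · (43) + 318 · (-96) = 2.

gcd(710, 318) = 2; s = 43, t = -96 (check: 710·43 + 318·(-96) = 2).


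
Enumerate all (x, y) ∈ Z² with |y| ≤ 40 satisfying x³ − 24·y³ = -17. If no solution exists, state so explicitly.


The equation is x³ - 24y³ = -17. For fixed y, x³ = 24·y³ − 17, so a solution requires the RHS to be a perfect cube.
Strategy: iterate y from -40 to 40, compute RHS = 24·y³ − 17, and check whether it is a (positive or negative) perfect cube.
Check small values of y:
  y = 0: RHS = -17 is not a perfect cube.
  y = 1: RHS = 7 is not a perfect cube.
  y = -1: RHS = -41 is not a perfect cube.
  y = 2: RHS = 175 is not a perfect cube.
  y = -2: RHS = -209 is not a perfect cube.
  y = 3: RHS = 631 is not a perfect cube.
  y = -3: RHS = -665 is not a perfect cube.
Continuing the search up to |y| = 40 finds no solutions either.
No (x, y) in the scanned range satisfies the equation.

No integer solutions with |y| ≤ 40.


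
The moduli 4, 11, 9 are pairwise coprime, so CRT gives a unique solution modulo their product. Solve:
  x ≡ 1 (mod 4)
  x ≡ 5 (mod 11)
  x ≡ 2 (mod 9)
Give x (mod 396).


Moduli 4, 11, 9 are pairwise coprime; by CRT there is a unique solution modulo M = 4 · 11 · 9 = 396.
Solve pairwise, accumulating the modulus:
  Start with x ≡ 1 (mod 4).
  Combine with x ≡ 5 (mod 11): since gcd(4, 11) = 1, we get a unique residue mod 44.
    Write x = 1 + 4·t and substitute into x ≡ 5 (mod 11): 4·t ≡ 5 − 1 = 4 (mod 11).
    The inverse of 4 mod 11 is 3 (since 4·3 = 12 = 1·11 + 1), so t ≡ 3·4 = 12 ≡ 1 (mod 11).
    Then x = 1 + 4·1 = 5, valid modulo lcm(4, 11) = 44: x ≡ 5 (mod 44).
  Combine with x ≡ 2 (mod 9): since gcd(44, 9) = 1, we get a unique residue mod 396.
    Write x = 5 + 44·t and substitute into x ≡ 2 (mod 9): 44·t ≡ 2 − 5 = -3 (mod 9).
    Reduce coefficients mod 9: 8·t ≡ 6 (mod 9).
    The inverse of 8 mod 9 is 8 (since 8·8 = 64 = 7·9 + 1), so t ≡ 8·6 = 48 ≡ 3 (mod 9).
    Then x = 5 + 44·3 = 137, valid modulo lcm(44, 9) = 396: x ≡ 137 (mod 396).
Verify: 137 mod 4 = 1 ✓, 137 mod 11 = 5 ✓, 137 mod 9 = 2 ✓.

x ≡ 137 (mod 396).


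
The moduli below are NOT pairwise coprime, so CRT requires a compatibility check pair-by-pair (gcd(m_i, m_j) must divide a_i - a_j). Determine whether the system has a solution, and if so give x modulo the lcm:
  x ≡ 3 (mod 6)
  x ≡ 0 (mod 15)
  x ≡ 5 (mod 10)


Moduli 6, 15, 10 are not pairwise coprime, so CRT works modulo lcm(m_i) when all pairwise compatibility conditions hold.
Pairwise compatibility: gcd(m_i, m_j) must divide a_i - a_j for every pair.
Merge one congruence at a time:
  Start: x ≡ 3 (mod 6).
  Combine with x ≡ 0 (mod 15): gcd(6, 15) = 3; 0 - 3 = -3, which IS divisible by 3, so compatible.
    Write x = 3 + 6·t and substitute into x ≡ 0 (mod 15): 6·t ≡ 0 − 3 = -3 (mod 15).
    Divide the congruence (and modulus) by g = 3: 2·t ≡ -1 (mod 5).
    Reduce coefficients mod 5: 2·t ≡ 4 (mod 5).
    The inverse of 2 mod 5 is 3 (since 2·3 = 6 = 1·5 + 1), so t ≡ 3·4 = 12 ≡ 2 (mod 5).
    Then x = 3 + 6·2 = 15, valid modulo lcm(6, 15) = 30: x ≡ 15 (mod 30).
  Combine with x ≡ 5 (mod 10): gcd(30, 10) = 10; 5 - 15 = -10, which IS divisible by 10, so compatible.
    Write x = 15 + 30·t and substitute into x ≡ 5 (mod 10): 30·t ≡ 5 − 15 = -10 (mod 10).
    Divide the congruence (and modulus) by g = 10: 3·t ≡ -1 (mod 1).
    Modulo 1 every t works; take t = 0.
    Then x = 15 + 30·0 = 15, valid modulo lcm(30, 10) = 30: x ≡ 15 (mod 30).
Verify: 15 mod 6 = 3, 15 mod 15 = 0, 15 mod 10 = 5.

x ≡ 15 (mod 30).


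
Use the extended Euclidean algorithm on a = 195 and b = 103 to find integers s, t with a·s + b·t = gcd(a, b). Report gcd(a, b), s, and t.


Euclidean algorithm on (195, 103) — divide until remainder is 0:
  195 = 1 · 103 + 92
  103 = 1 · 92 + 11
  92 = 8 · 11 + 4
  11 = 2 · 4 + 3
  4 = 1 · 3 + 1
  3 = 3 · 1 + 0
gcd(195, 103) = 1.
Track Bezout coefficients alongside the remainders: start with r₀ = 195 = a·1 + b·0 (s = 1, t = 0) and r₁ = 103 = a·0 + b·1 (s = 0, t = 1); each new remainder r_{k+1} = r_{k-1} − q_k·r_k inherits s_{k+1} = s_{k-1} − q_k·s_k, t_{k+1} = t_{k-1} − q_k·t_k, so r_k = a·s_k + b·t_k at every step:
  q = 1: r = 92, s = 1 − 1·0 = 1, t = 0 − 1·1 = -1  (check: 195·1 + 103·(-1) = 92)
  q = 1: r = 11, s = 0 − 1·1 = -1, t = 1 − 1·(-1) = 2  (check: 195·(-1) + 103·2 = 11)
  q = 8: r = 4, s = 1 − 8·(-1) = 9, t = -1 − 8·2 = -17  (check: 195·9 + 103·(-17) = 4)
  q = 2: r = 3, s = -1 − 2·9 = -19, t = 2 − 2·(-17) = 36  (check: 195·(-19) + 103·36 = 3)
  q = 1: r = 1, s = 9 − 1·(-19) = 28, t = -17 − 1·36 = -53  (check: 195·28 + 103·(-53) = 1)
The row with r = 1 (the gcd) gives the Bezout coefficients s = 28, t = -53.
Result: 195 · (28) + 103 · (-53) = 1.

gcd(195, 103) = 1; s = 28, t = -53 (check: 195·28 + 103·(-53) = 1).


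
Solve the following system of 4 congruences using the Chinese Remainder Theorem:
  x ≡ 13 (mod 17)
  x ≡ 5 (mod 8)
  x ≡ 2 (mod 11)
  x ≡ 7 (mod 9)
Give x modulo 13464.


Product of moduli M = 17 · 8 · 11 · 9 = 13464.
Merge one congruence at a time:
  Start: x ≡ 13 (mod 17).
  Combine with x ≡ 5 (mod 8); new modulus lcm = 136.
    Write x = 13 + 17·t and substitute into x ≡ 5 (mod 8): 17·t ≡ 5 − 13 = -8 (mod 8).
    Reduce coefficients mod 8: 1·t ≡ 0 (mod 8).
    So t ≡ 0 (mod 8).
    Then x = 13 + 17·0 = 13, valid modulo lcm(17, 8) = 136: x ≡ 13 (mod 136).
  Combine with x ≡ 2 (mod 11); new modulus lcm = 1496.
    Write x = 13 + 136·t and substitute into x ≡ 2 (mod 11): 136·t ≡ 2 − 13 = -11 (mod 11).
    Reduce coefficients mod 11: 4·t ≡ 0 (mod 11).
    The inverse of 4 mod 11 is 3 (since 4·3 = 12 = 1·11 + 1), so t ≡ 3·0 = 0 ≡ 0 (mod 11).
    Then x = 13 + 136·0 = 13, valid modulo lcm(136, 11) = 1496: x ≡ 13 (mod 1496).
  Combine with x ≡ 7 (mod 9); new modulus lcm = 13464.
    Write x = 13 + 1496·t and substitute into x ≡ 7 (mod 9): 1496·t ≡ 7 − 13 = -6 (mod 9).
    Reduce coefficients mod 9: 2·t ≡ 3 (mod 9).
    The inverse of 2 mod 9 is 5 (since 2·5 = 10 = 1·9 + 1), so t ≡ 5·3 = 15 ≡ 6 (mod 9).
    Then x = 13 + 1496·6 = 8989, valid modulo lcm(1496, 9) = 13464: x ≡ 8989 (mod 13464).
Verify against each original: 8989 mod 17 = 13, 8989 mod 8 = 5, 8989 mod 11 = 2, 8989 mod 9 = 7.

x ≡ 8989 (mod 13464).


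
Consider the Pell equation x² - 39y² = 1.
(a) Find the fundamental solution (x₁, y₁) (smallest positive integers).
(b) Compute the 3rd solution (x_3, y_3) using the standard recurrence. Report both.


Step 1: Find the fundamental solution (x₁, y₁) of x² - 39y² = 1.
  Expand √39 as a continued fraction. a₀ = ⌊√39⌋ = 6; iterate m_{k+1} = d_k·a_k − m_k, d_{k+1} = (39 − m_{k+1}²)/d_k, a_{k+1} = ⌊(a₀ + m_{k+1})/d_{k+1}⌋ (starting m₀ = 0, d₀ = 1), with convergents p_k = a_k·p_{k-1} + p_{k-2}, q_k = a_k·q_{k-1} + q_{k-2} (p₋₁ = 1, q₋₁ = 0):
  k = 0: a₀ = 6; p₀/q₀ = 6/1; p₀² − 39·q₀² = 36 − 39 = -3.
  k = 1: m = 6, d = 3, a = ⌊(6 + 6)/3⌋ = 4; p/q = (4·6 + 1)/(4·1 + 0) = 25/4; p² − 39·q² = 625 − 624 = 1.
  The first convergent with p² − 39·q² = 1 gives the fundamental solution (x₁, y₁) = (25, 4).
Step 2: Apply the recurrence (x_{n+1}, y_{n+1}) = (x₁x_n + 39y₁y_n, x₁y_n + y₁x_n) repeatedly.
  From (x_1, y_1) = (25, 4): x_2 = 25·25 + 39·4·4 = 1249; y_2 = 25·4 + 4·25 = 200.
  From (x_2, y_2) = (1249, 200): x_3 = 25·1249 + 39·4·200 = 62425; y_3 = 25·200 + 4·1249 = 9996.
Step 3: Verify x_3² - 39·y_3² = 3896880625 - 3896880624 = 1 (should be 1). ✓

(x_1, y_1) = (25, 4); (x_3, y_3) = (62425, 9996).


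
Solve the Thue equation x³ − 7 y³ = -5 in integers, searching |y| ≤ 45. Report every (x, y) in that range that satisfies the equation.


The equation is x³ - 7y³ = -5. For fixed y, x³ = 7·y³ − 5, so a solution requires the RHS to be a perfect cube.
Strategy: iterate y from -45 to 45, compute RHS = 7·y³ − 5, and check whether it is a (positive or negative) perfect cube.
Check small values of y:
  y = 0: RHS = -5 is not a perfect cube.
  y = 1: RHS = 2 is not a perfect cube.
  y = -1: RHS = -12 is not a perfect cube.
  y = 2: RHS = 51 is not a perfect cube.
  y = -2: RHS = -61 is not a perfect cube.
  y = 3: RHS = 184 is not a perfect cube.
  y = -3: RHS = -194 is not a perfect cube.
Continuing the search up to |y| = 45 finds no solutions either.
No (x, y) in the scanned range satisfies the equation.

No integer solutions with |y| ≤ 45.


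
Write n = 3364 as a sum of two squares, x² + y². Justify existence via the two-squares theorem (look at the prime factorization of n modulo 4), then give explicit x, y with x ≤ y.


Step 1: Factor n = 3364 = 2^2 · 29^2.
Step 2: Check the mod-4 condition on each prime factor: 2 = 2 (special); 29 ≡ 1 (mod 4), exponent 2.
All primes ≡ 3 (mod 4) appear to even exponent (or don't appear), so by the two-squares theorem n IS expressible as a sum of two squares.
Step 3: Build a representation. Group n = k² · m with k = 2 and m = 29 · 29 = 841 (a product of primes ≡ 1 (mod 4)); a representation of m scales to one of n via (k·x)² + (k·y)² = k²(x² + y²). Each prime p ≡ 1 (mod 4) is itself a sum of two squares; find a² by testing p − a² for a perfect square:
  29: 29 − 1² = 28, 29 − 2² = 25 = 5² ⇒ 29 = 2² + 5².
  Combine using the Brahmagupta–Fibonacci identity (a² + b²)(c² + d²) = (ac − bd)² + (ad + bc)² = (ac + bd)² + (ad − bc)²:
  29 · 29 = 841: from (2² + 5²)(2² + 5²), take (2·2 − 5·5, 2·5 + 5·2) = (4 − 25, 10 + 10) = (-21, 20); dropping signs (only squares matter) gives (21, 20); check 21² + 20² = 441 + 400 = 841 ✓.
  Scale by k = 2: (2·21, 2·20) = (42, 40).
Step 4: Order so x ≤ y and verify: 40² + 42² = 1600 + 1764 = 3364 = n. ✓

n = 3364 = 40² + 42² (one valid representation with x ≤ y).


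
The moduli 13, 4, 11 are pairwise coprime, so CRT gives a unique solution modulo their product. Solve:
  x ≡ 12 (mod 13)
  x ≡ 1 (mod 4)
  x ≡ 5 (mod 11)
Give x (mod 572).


Moduli 13, 4, 11 are pairwise coprime; by CRT there is a unique solution modulo M = 13 · 4 · 11 = 572.
Solve pairwise, accumulating the modulus:
  Start with x ≡ 12 (mod 13).
  Combine with x ≡ 1 (mod 4): since gcd(13, 4) = 1, we get a unique residue mod 52.
    Write x = 12 + 13·t and substitute into x ≡ 1 (mod 4): 13·t ≡ 1 − 12 = -11 (mod 4).
    Reduce coefficients mod 4: 1·t ≡ 1 (mod 4).
    So t ≡ 1 (mod 4).
    Then x = 12 + 13·1 = 25, valid modulo lcm(13, 4) = 52: x ≡ 25 (mod 52).
  Combine with x ≡ 5 (mod 11): since gcd(52, 11) = 1, we get a unique residue mod 572.
    Write x = 25 + 52·t and substitute into x ≡ 5 (mod 11): 52·t ≡ 5 − 25 = -20 (mod 11).
    Reduce coefficients mod 11: 8·t ≡ 2 (mod 11).
    The inverse of 8 mod 11 is 7 (since 8·7 = 56 = 5·11 + 1), so t ≡ 7·2 = 14 ≡ 3 (mod 11).
    Then x = 25 + 52·3 = 181, valid modulo lcm(52, 11) = 572: x ≡ 181 (mod 572).
Verify: 181 mod 13 = 12 ✓, 181 mod 4 = 1 ✓, 181 mod 11 = 5 ✓.

x ≡ 181 (mod 572).


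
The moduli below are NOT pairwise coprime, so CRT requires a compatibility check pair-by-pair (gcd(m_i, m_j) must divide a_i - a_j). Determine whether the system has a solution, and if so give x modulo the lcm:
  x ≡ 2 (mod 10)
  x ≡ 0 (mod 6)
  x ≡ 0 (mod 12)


Moduli 10, 6, 12 are not pairwise coprime, so CRT works modulo lcm(m_i) when all pairwise compatibility conditions hold.
Pairwise compatibility: gcd(m_i, m_j) must divide a_i - a_j for every pair.
Merge one congruence at a time:
  Start: x ≡ 2 (mod 10).
  Combine with x ≡ 0 (mod 6): gcd(10, 6) = 2; 0 - 2 = -2, which IS divisible by 2, so compatible.
    Write x = 2 + 10·t and substitute into x ≡ 0 (mod 6): 10·t ≡ 0 − 2 = -2 (mod 6).
    Divide the congruence (and modulus) by g = 2: 5·t ≡ -1 (mod 3).
    Reduce coefficients mod 3: 2·t ≡ 2 (mod 3).
    The inverse of 2 mod 3 is 2 (since 2·2 = 4 = 1·3 + 1), so t ≡ 2·2 = 4 ≡ 1 (mod 3).
    Then x = 2 + 10·1 = 12, valid modulo lcm(10, 6) = 30: x ≡ 12 (mod 30).
  Combine with x ≡ 0 (mod 12): gcd(30, 12) = 6; 0 - 12 = -12, which IS divisible by 6, so compatible.
    Write x = 12 + 30·t and substitute into x ≡ 0 (mod 12): 30·t ≡ 0 − 12 = -12 (mod 12).
    Divide the congruence (and modulus) by g = 6: 5·t ≡ -2 (mod 2).
    Reduce coefficients mod 2: 1·t ≡ 0 (mod 2).
    So t ≡ 0 (mod 2).
    Then x = 12 + 30·0 = 12, valid modulo lcm(30, 12) = 60: x ≡ 12 (mod 60).
Verify: 12 mod 10 = 2, 12 mod 6 = 0, 12 mod 12 = 0.

x ≡ 12 (mod 60).


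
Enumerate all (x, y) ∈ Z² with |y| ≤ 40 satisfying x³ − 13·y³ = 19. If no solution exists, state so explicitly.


The equation is x³ - 13y³ = 19. For fixed y, x³ = 13·y³ + 19, so a solution requires the RHS to be a perfect cube.
Strategy: iterate y from -40 to 40, compute RHS = 13·y³ + 19, and check whether it is a (positive or negative) perfect cube.
Check small values of y:
  y = 0: RHS = 19 is not a perfect cube.
  y = 1: RHS = 32 is not a perfect cube.
  y = -1: RHS = 6 is not a perfect cube.
  y = 2: RHS = 123 is not a perfect cube.
  y = -2: RHS = -85 is not a perfect cube.
  y = 3: RHS = 370 is not a perfect cube.
  y = -3: RHS = -332 is not a perfect cube.
Continuing the search up to |y| = 40 finds no solutions either.
No (x, y) in the scanned range satisfies the equation.

No integer solutions with |y| ≤ 40.


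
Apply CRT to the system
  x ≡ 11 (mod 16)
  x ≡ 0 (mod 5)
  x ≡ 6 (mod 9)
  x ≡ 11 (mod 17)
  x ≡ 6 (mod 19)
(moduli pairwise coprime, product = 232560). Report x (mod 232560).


Product of moduli M = 16 · 5 · 9 · 17 · 19 = 232560.
Merge one congruence at a time:
  Start: x ≡ 11 (mod 16).
  Combine with x ≡ 0 (mod 5); new modulus lcm = 80.
    Write x = 11 + 16·t and substitute into x ≡ 0 (mod 5): 16·t ≡ 0 − 11 = -11 (mod 5).
    Reduce coefficients mod 5: 1·t ≡ 4 (mod 5).
    So t ≡ 4 (mod 5).
    Then x = 11 + 16·4 = 75, valid modulo lcm(16, 5) = 80: x ≡ 75 (mod 80).
  Combine with x ≡ 6 (mod 9); new modulus lcm = 720.
    Write x = 75 + 80·t and substitute into x ≡ 6 (mod 9): 80·t ≡ 6 − 75 = -69 (mod 9).
    Reduce coefficients mod 9: 8·t ≡ 3 (mod 9).
    The inverse of 8 mod 9 is 8 (since 8·8 = 64 = 7·9 + 1), so t ≡ 8·3 = 24 ≡ 6 (mod 9).
    Then x = 75 + 80·6 = 555, valid modulo lcm(80, 9) = 720: x ≡ 555 (mod 720).
  Combine with x ≡ 11 (mod 17); new modulus lcm = 12240.
    Write x = 555 + 720·t and substitute into x ≡ 11 (mod 17): 720·t ≡ 11 − 555 = -544 (mod 17).
    Reduce coefficients mod 17: 6·t ≡ 0 (mod 17).
    The inverse of 6 mod 17 is 3 (since 6·3 = 18 = 1·17 + 1), so t ≡ 3·0 = 0 ≡ 0 (mod 17).
    Then x = 555 + 720·0 = 555, valid modulo lcm(720, 17) = 12240: x ≡ 555 (mod 12240).
  Combine with x ≡ 6 (mod 19); new modulus lcm = 232560.
    Write x = 555 + 12240·t and substitute into x ≡ 6 (mod 19): 12240·t ≡ 6 − 555 = -549 (mod 19).
    Reduce coefficients mod 19: 4·t ≡ 2 (mod 19).
    The inverse of 4 mod 19 is 5 (since 4·5 = 20 = 1·19 + 1), so t ≡ 5·2 = 10 ≡ 10 (mod 19).
    Then x = 555 + 12240·10 = 122955, valid modulo lcm(12240, 19) = 232560: x ≡ 122955 (mod 232560).
Verify against each original: 122955 mod 16 = 11, 122955 mod 5 = 0, 122955 mod 9 = 6, 122955 mod 17 = 11, 122955 mod 19 = 6.

x ≡ 122955 (mod 232560).


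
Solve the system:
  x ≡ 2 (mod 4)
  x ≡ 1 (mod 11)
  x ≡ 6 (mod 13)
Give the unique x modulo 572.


Moduli 4, 11, 13 are pairwise coprime; by CRT there is a unique solution modulo M = 4 · 11 · 13 = 572.
Solve pairwise, accumulating the modulus:
  Start with x ≡ 2 (mod 4).
  Combine with x ≡ 1 (mod 11): since gcd(4, 11) = 1, we get a unique residue mod 44.
    Write x = 2 + 4·t and substitute into x ≡ 1 (mod 11): 4·t ≡ 1 − 2 = -1 (mod 11).
    Reduce coefficients mod 11: 4·t ≡ 10 (mod 11).
    The inverse of 4 mod 11 is 3 (since 4·3 = 12 = 1·11 + 1), so t ≡ 3·10 = 30 ≡ 8 (mod 11).
    Then x = 2 + 4·8 = 34, valid modulo lcm(4, 11) = 44: x ≡ 34 (mod 44).
  Combine with x ≡ 6 (mod 13): since gcd(44, 13) = 1, we get a unique residue mod 572.
    Write x = 34 + 44·t and substitute into x ≡ 6 (mod 13): 44·t ≡ 6 − 34 = -28 (mod 13).
    Reduce coefficients mod 13: 5·t ≡ 11 (mod 13).
    The inverse of 5 mod 13 is 8 (since 5·8 = 40 = 3·13 + 1), so t ≡ 8·11 = 88 ≡ 10 (mod 13).
    Then x = 34 + 44·10 = 474, valid modulo lcm(44, 13) = 572: x ≡ 474 (mod 572).
Verify: 474 mod 4 = 2 ✓, 474 mod 11 = 1 ✓, 474 mod 13 = 6 ✓.

x ≡ 474 (mod 572).


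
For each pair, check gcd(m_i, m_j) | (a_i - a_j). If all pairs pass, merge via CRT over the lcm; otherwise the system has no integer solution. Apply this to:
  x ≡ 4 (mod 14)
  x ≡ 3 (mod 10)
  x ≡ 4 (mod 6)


Moduli 14, 10, 6 are not pairwise coprime, so CRT works modulo lcm(m_i) when all pairwise compatibility conditions hold.
Pairwise compatibility: gcd(m_i, m_j) must divide a_i - a_j for every pair.
Merge one congruence at a time:
  Start: x ≡ 4 (mod 14).
  Combine with x ≡ 3 (mod 10): gcd(14, 10) = 2, and 3 - 4 = -1 is NOT divisible by 2.
    ⇒ system is inconsistent (no integer solution).

No solution (the system is inconsistent).


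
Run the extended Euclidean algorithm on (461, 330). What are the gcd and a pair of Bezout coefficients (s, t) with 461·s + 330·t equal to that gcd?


Euclidean algorithm on (461, 330) — divide until remainder is 0:
  461 = 1 · 330 + 131
  330 = 2 · 131 + 68
  131 = 1 · 68 + 63
  68 = 1 · 63 + 5
  63 = 12 · 5 + 3
  5 = 1 · 3 + 2
  3 = 1 · 2 + 1
  2 = 2 · 1 + 0
gcd(461, 330) = 1.
Track Bezout coefficients alongside the remainders: start with r₀ = 461 = a·1 + b·0 (s = 1, t = 0) and r₁ = 330 = a·0 + b·1 (s = 0, t = 1); each new remainder r_{k+1} = r_{k-1} − q_k·r_k inherits s_{k+1} = s_{k-1} − q_k·s_k, t_{k+1} = t_{k-1} − q_k·t_k, so r_k = a·s_k + b·t_k at every step:
  q = 1: r = 131, s = 1 − 1·0 = 1, t = 0 − 1·1 = -1  (check: 461·1 + 330·(-1) = 131)
  q = 2: r = 68, s = 0 − 2·1 = -2, t = 1 − 2·(-1) = 3  (check: 461·(-2) + 330·3 = 68)
  q = 1: r = 63, s = 1 − 1·(-2) = 3, t = -1 − 1·3 = -4  (check: 461·3 + 330·(-4) = 63)
  q = 1: r = 5, s = -2 − 1·3 = -5, t = 3 − 1·(-4) = 7  (check: 461·(-5) + 330·7 = 5)
  q = 12: r = 3, s = 3 − 12·(-5) = 63, t = -4 − 12·7 = -88  (check: 461·63 + 330·(-88) = 3)
  q = 1: r = 2, s = -5 − 1·63 = -68, t = 7 − 1·(-88) = 95  (check: 461·(-68) + 330·95 = 2)
  q = 1: r = 1, s = 63 − 1·(-68) = 131, t = -88 − 1·95 = -183  (check: 461·131 + 330·(-183) = 1)
The row with r = 1 (the gcd) gives the Bezout coefficients s = 131, t = -183.
Result: 461 · (131) + 330 · (-183) = 1.

gcd(461, 330) = 1; s = 131, t = -183 (check: 461·131 + 330·(-183) = 1).


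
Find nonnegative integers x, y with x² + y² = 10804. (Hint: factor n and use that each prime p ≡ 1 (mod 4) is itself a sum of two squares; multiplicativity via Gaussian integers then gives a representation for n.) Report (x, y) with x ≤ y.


Step 1: Factor n = 10804 = 2^2 · 37 · 73.
Step 2: Check the mod-4 condition on each prime factor: 2 = 2 (special); 37 ≡ 1 (mod 4), exponent 1; 73 ≡ 1 (mod 4), exponent 1.
All primes ≡ 3 (mod 4) appear to even exponent (or don't appear), so by the two-squares theorem n IS expressible as a sum of two squares.
Step 3: Build a representation. Group n = k² · m with k = 2 and m = 37 · 73 = 2701 (a product of primes ≡ 1 (mod 4)); a representation of m scales to one of n via (k·x)² + (k·y)² = k²(x² + y²). Each prime p ≡ 1 (mod 4) is itself a sum of two squares; find a² by testing p − a² for a perfect square:
  37: 37 − 1² = 36 = 6² ⇒ 37 = 1² + 6².
  73: 73 − 1² = 72, 73 − 2² = 69, 73 − 3² = 64 = 8² ⇒ 73 = 3² + 8².
  Combine using the Brahmagupta–Fibonacci identity (a² + b²)(c² + d²) = (ac − bd)² + (ad + bc)² = (ac + bd)² + (ad − bc)²:
  37 · 73 = 2701: from (1² + 6²)(3² + 8²), take (1·3 − 6·8, 1·8 + 6·3) = (3 − 48, 8 + 18) = (-45, 26); dropping signs (only squares matter) gives (45, 26); check 45² + 26² = 2025 + 676 = 2701 ✓.
  Scale by k = 2: (2·45, 2·26) = (90, 52).
Step 4: Order so x ≤ y and verify: 52² + 90² = 2704 + 8100 = 10804 = n. ✓

n = 10804 = 52² + 90² (one valid representation with x ≤ y).


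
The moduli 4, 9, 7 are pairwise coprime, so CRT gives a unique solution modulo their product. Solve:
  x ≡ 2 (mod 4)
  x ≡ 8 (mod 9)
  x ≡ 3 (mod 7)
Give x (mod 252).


Moduli 4, 9, 7 are pairwise coprime; by CRT there is a unique solution modulo M = 4 · 9 · 7 = 252.
Solve pairwise, accumulating the modulus:
  Start with x ≡ 2 (mod 4).
  Combine with x ≡ 8 (mod 9): since gcd(4, 9) = 1, we get a unique residue mod 36.
    Write x = 2 + 4·t and substitute into x ≡ 8 (mod 9): 4·t ≡ 8 − 2 = 6 (mod 9).
    The inverse of 4 mod 9 is 7 (since 4·7 = 28 = 3·9 + 1), so t ≡ 7·6 = 42 ≡ 6 (mod 9).
    Then x = 2 + 4·6 = 26, valid modulo lcm(4, 9) = 36: x ≡ 26 (mod 36).
  Combine with x ≡ 3 (mod 7): since gcd(36, 7) = 1, we get a unique residue mod 252.
    Write x = 26 + 36·t and substitute into x ≡ 3 (mod 7): 36·t ≡ 3 − 26 = -23 (mod 7).
    Reduce coefficients mod 7: 1·t ≡ 5 (mod 7).
    So t ≡ 5 (mod 7).
    Then x = 26 + 36·5 = 206, valid modulo lcm(36, 7) = 252: x ≡ 206 (mod 252).
Verify: 206 mod 4 = 2 ✓, 206 mod 9 = 8 ✓, 206 mod 7 = 3 ✓.

x ≡ 206 (mod 252).


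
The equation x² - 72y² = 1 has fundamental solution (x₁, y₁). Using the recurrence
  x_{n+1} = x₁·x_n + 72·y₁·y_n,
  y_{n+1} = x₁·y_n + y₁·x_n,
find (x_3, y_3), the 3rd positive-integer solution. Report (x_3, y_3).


Step 1: Find the fundamental solution (x₁, y₁) of x² - 72y² = 1.
  Expand √72 as a continued fraction. a₀ = ⌊√72⌋ = 8; iterate m_{k+1} = d_k·a_k − m_k, d_{k+1} = (72 − m_{k+1}²)/d_k, a_{k+1} = ⌊(a₀ + m_{k+1})/d_{k+1}⌋ (starting m₀ = 0, d₀ = 1), with convergents p_k = a_k·p_{k-1} + p_{k-2}, q_k = a_k·q_{k-1} + q_{k-2} (p₋₁ = 1, q₋₁ = 0):
  k = 0: a₀ = 8; p₀/q₀ = 8/1; p₀² − 72·q₀² = 64 − 72 = -8.
  k = 1: m = 8, d = 8, a = ⌊(8 + 8)/8⌋ = 2; p/q = (2·8 + 1)/(2·1 + 0) = 17/2; p² − 72·q² = 289 − 288 = 1.
  The first convergent with p² − 72·q² = 1 gives the fundamental solution (x₁, y₁) = (17, 2).
Step 2: Apply the recurrence (x_{n+1}, y_{n+1}) = (x₁x_n + 72y₁y_n, x₁y_n + y₁x_n) repeatedly.
  From (x_1, y_1) = (17, 2): x_2 = 17·17 + 72·2·2 = 577; y_2 = 17·2 + 2·17 = 68.
  From (x_2, y_2) = (577, 68): x_3 = 17·577 + 72·2·68 = 19601; y_3 = 17·68 + 2·577 = 2310.
Step 3: Verify x_3² - 72·y_3² = 384199201 - 384199200 = 1 (should be 1). ✓

(x_1, y_1) = (17, 2); (x_3, y_3) = (19601, 2310).
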